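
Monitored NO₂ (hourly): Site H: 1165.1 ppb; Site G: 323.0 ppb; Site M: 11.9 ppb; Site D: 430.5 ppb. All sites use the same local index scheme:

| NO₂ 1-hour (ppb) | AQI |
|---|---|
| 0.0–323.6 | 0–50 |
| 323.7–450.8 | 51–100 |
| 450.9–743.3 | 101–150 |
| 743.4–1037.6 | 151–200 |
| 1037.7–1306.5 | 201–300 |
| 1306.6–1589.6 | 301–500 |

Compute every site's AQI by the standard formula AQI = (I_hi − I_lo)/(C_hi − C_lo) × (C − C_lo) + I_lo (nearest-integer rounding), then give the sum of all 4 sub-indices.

Site H: row 1037.7–1306.5 (AQI 201–300). (300−201)·(1165.1−1037.7)/(1306.5−1037.7) + 201 = 99·127.4/268.8 + 201 ≈ 247.92 → 248.
Site G: row 0.0–323.6 (AQI 0–50). (50−0)·(323.0−0.0)/(323.6−0.0) + 0 = 50·323.0/323.6 + 0 ≈ 49.91 → 50.
Site M: 11.9 lies in 0.0–323.6, so I_lo=0, I_hi=50, C_lo=0.0, C_hi=323.6.
(50−0)/(323.6−0.0) × (11.9−0.0) + 0 = 50/323.6 × 11.9 + 0 ≈ 1.84 → 2.
Site D: 430.5 lies in 323.7–450.8, so I_lo=51, I_hi=100, C_lo=323.7, C_hi=450.8.
(100−51)/(450.8−323.7) × (430.5−323.7) + 51 = 49/127.1 × 106.8 + 51 ≈ 92.17 → 92.
AQIs: Site H=248, Site G=50, Site M=2, Site D=92. Sum = 248 + 50 + 2 + 92 = 392.

392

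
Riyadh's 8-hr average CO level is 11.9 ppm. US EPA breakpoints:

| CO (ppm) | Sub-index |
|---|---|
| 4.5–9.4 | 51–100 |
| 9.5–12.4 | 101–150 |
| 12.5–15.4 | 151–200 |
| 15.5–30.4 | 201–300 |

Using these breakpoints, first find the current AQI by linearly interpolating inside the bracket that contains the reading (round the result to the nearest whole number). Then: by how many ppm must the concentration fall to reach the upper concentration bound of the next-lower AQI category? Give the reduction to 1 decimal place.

2.5

CO: row 9.5–12.4 (AQI 101–150). (150−101)·(11.9−9.5)/(12.4−9.5) + 101 = 49·2.4/2.9 + 101 ≈ 141.55 → 142.
Current AQI 142 is in the Unhealthy for Sensitive Groups range (101–150). The next-lower category tops out at AQI 100, whose upper concentration bound is 9.4 ppm.
Reduction needed = 11.9 − 9.4 = 2.5 ppm.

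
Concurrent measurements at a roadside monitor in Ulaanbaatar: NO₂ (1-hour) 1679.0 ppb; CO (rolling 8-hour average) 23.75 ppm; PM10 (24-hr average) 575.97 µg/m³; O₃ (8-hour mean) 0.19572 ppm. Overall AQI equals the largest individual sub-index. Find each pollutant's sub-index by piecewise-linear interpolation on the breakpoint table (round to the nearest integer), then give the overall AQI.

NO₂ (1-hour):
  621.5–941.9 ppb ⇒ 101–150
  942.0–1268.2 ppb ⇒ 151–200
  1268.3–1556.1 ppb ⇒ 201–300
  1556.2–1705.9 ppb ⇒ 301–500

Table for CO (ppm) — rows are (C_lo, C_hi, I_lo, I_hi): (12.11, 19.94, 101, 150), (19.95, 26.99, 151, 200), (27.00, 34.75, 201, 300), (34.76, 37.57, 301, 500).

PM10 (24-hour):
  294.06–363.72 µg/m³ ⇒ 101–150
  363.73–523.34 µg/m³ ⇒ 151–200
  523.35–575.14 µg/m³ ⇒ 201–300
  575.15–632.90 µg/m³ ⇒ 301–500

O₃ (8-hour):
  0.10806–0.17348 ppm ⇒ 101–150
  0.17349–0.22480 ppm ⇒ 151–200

NO₂: 1679.0 lies in 1556.2–1705.9, so I_lo=301, I_hi=500, C_lo=1556.2, C_hi=1705.9.
(500−301)/(1705.9−1556.2) × (1679.0−1556.2) + 301 = 199/149.7 × 122.8 + 301 ≈ 464.24 → 464.
CO: 23.75 ∈ [19.95, 26.99] ↔ index [151, 200].
151 + (23.75−19.95)·(200−151)/(26.99−19.95) = 151 + 3.80·49/7.04 ≈ 177.45, so AQI = 177.
PM10: row 575.15–632.90 (AQI 301–500). (500−301)·(575.97−575.15)/(632.90−575.15) + 301 = 199·0.82/57.75 + 301 ≈ 303.83 → 304.
O₃: 0.19572 lies in 0.17349–0.22480, so I_lo=151, I_hi=200, C_lo=0.17349, C_hi=0.22480.
(200−151)/(0.22480−0.17349) × (0.19572−0.17349) + 151 = 49/0.05131 × 0.02223 + 151 ≈ 172.23 → 172.
Sub-indices: NO₂→464, CO→177, PM10→304, O₃→172. Overall AQI = max = 464; dominant pollutant is NO₂.

464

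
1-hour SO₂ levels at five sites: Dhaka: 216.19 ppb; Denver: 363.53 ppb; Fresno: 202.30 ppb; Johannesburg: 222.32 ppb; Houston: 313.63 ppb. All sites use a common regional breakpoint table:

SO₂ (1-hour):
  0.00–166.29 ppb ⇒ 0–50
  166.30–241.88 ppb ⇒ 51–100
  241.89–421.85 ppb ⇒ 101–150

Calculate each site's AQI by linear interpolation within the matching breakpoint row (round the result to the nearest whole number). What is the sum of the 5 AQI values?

499

Dhaka: 216.19 lies in 166.30–241.88, so I_lo=51, I_hi=100, C_lo=166.30, C_hi=241.88.
(100−51)/(241.88−166.30) × (216.19−166.30) + 51 = 49/75.58 × 49.89 + 51 ≈ 83.34 → 83.
Denver: 363.53 ∈ [241.89, 421.85] ↔ index [101, 150].
101 + (363.53−241.89)·(150−101)/(421.85−241.89) = 101 + 121.64·49/179.96 ≈ 134.12, so AQI = 134.
Fresno: row 166.30–241.88 (AQI 51–100). (100−51)·(202.30−166.30)/(241.88−166.30) + 51 = 49·36.00/75.58 + 51 ≈ 74.34 → 74.
Johannesburg: row 166.30–241.88 (AQI 51–100). (100−51)·(222.32−166.30)/(241.88−166.30) + 51 = 49·56.02/75.58 + 51 ≈ 87.32 → 87.
Houston: row 241.89–421.85 (AQI 101–150). (150−101)·(313.63−241.89)/(421.85−241.89) + 101 = 49·71.74/179.96 + 101 ≈ 120.53 → 121.
AQIs: Dhaka=83, Denver=134, Fresno=74, Johannesburg=87, Houston=121. Sum = 83 + 134 + 74 + 87 + 121 = 499.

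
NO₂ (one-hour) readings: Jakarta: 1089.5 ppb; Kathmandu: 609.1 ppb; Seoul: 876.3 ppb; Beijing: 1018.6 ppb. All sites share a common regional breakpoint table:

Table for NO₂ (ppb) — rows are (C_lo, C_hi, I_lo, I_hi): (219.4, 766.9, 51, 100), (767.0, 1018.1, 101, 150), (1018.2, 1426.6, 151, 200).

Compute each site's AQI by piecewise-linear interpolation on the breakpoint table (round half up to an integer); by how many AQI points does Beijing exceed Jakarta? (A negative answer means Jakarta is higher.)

-9

Jakarta: row 1018.2–1426.6 (AQI 151–200). (200−151)·(1089.5−1018.2)/(1426.6−1018.2) + 151 = 49·71.3/408.4 + 151 ≈ 159.55 → 160.
Kathmandu: 609.1 ∈ [219.4, 766.9] ↔ index [51, 100].
51 + (609.1−219.4)·(100−51)/(766.9−219.4) = 51 + 389.7·49/547.5 ≈ 85.88, so AQI = 86.
Seoul: row 767.0–1018.1 (AQI 101–150). (150−101)·(876.3−767.0)/(1018.1−767.0) + 101 = 49·109.3/251.1 + 101 ≈ 122.33 → 122.
Beijing: row 1018.2–1426.6 (AQI 151–200). (200−151)·(1018.6−1018.2)/(1426.6−1018.2) + 151 = 49·0.4/408.4 + 151 ≈ 151.05 → 151.
AQIs: Jakarta=160, Kathmandu=86, Seoul=122, Beijing=151. Beijing (151) − Jakarta (160) = -9.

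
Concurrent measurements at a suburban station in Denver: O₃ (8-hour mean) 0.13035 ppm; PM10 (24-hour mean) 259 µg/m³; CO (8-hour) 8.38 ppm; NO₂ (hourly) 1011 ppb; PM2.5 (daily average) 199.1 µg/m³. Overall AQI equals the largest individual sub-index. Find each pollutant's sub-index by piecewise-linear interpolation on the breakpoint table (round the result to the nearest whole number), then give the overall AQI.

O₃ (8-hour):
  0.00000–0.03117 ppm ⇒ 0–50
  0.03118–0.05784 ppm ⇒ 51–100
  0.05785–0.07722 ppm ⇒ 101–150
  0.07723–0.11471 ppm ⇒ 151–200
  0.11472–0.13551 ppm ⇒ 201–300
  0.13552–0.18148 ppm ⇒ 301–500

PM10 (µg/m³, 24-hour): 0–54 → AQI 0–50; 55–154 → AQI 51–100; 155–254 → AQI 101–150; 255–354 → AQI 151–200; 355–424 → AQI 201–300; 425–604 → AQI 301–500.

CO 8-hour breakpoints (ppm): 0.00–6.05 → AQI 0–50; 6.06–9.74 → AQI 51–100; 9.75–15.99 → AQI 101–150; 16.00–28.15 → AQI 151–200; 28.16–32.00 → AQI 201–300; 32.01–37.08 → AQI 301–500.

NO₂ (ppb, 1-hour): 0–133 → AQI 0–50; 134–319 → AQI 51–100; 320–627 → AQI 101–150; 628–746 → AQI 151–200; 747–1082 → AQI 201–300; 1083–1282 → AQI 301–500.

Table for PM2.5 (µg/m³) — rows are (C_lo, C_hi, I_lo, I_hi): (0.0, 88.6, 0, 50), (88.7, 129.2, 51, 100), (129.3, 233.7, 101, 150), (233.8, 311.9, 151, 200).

O₃: row 0.11472–0.13551 (AQI 201–300). (300−201)·(0.13035−0.11472)/(0.13551−0.11472) + 201 = 99·0.01563/0.02079 + 201 ≈ 275.43 → 275.
PM10: 259 lies in 255–354, so I_lo=151, I_hi=200, C_lo=255, C_hi=354.
(200−151)/(354−255) × (259−255) + 151 = 49/99 × 4 + 151 ≈ 152.98 → 153.
CO 8.38: bracket 6.06–9.74 → index 51–100; slope 49/3.68, offset 2.32.
AQI = 51 + 49/3.68·2.32 ≈ 81.89 ⇒ 82.
NO₂: 1011 lies in 747–1082, so I_lo=201, I_hi=300, C_lo=747, C_hi=1082.
(300−201)/(1082−747) × (1011−747) + 201 = 99/335 × 264 + 201 ≈ 279.02 → 279.
PM2.5: 199.1 lies in 129.3–233.7, so I_lo=101, I_hi=150, C_lo=129.3, C_hi=233.7.
(150−101)/(233.7−129.3) × (199.1−129.3) + 101 = 49/104.4 × 69.8 + 101 ≈ 133.76 → 134.
Sub-indices: O₃→275, PM10→153, CO→82, NO₂→279, PM2.5→134. Overall AQI = max = 279; dominant pollutant is NO₂.

279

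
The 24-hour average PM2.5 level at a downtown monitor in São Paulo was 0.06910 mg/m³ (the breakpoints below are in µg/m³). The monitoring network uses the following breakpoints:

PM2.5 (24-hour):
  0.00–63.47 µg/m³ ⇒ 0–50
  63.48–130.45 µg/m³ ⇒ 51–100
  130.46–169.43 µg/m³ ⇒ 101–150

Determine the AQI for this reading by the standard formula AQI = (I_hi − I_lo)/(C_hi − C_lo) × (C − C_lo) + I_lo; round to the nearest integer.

Convert: 0.06910 mg/m³ = 69.10 µg/m³.
PM2.5: row 63.48–130.45 (AQI 51–100). (100−51)·(69.10−63.48)/(130.45−63.48) + 51 = 49·5.62/66.97 + 51 ≈ 55.11 → 55.

55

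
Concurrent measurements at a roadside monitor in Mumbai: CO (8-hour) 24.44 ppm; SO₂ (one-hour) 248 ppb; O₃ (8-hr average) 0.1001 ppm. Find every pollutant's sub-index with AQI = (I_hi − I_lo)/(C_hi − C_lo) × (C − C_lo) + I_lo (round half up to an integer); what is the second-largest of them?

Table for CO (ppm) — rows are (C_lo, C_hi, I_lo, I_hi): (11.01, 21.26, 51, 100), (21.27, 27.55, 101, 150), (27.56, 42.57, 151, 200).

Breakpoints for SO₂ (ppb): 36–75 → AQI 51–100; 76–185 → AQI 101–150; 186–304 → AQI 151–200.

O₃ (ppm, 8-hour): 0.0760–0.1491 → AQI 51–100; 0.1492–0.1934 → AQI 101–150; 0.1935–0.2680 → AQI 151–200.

CO: 24.44 lies in 21.27–27.55, so I_lo=101, I_hi=150, C_lo=21.27, C_hi=27.55.
(150−101)/(27.55−21.27) × (24.44−21.27) + 101 = 49/6.28 × 3.17 + 101 ≈ 125.73 → 126.
SO₂: row 186–304 (AQI 151–200). (200−151)·(248−186)/(304−186) + 151 = 49·62/118 + 151 ≈ 176.75 → 177.
O₃: 0.1001 lies in 0.0760–0.1491, so I_lo=51, I_hi=100, C_lo=0.0760, C_hi=0.1491.
(100−51)/(0.1491−0.0760) × (0.1001−0.0760) + 51 = 49/0.0731 × 0.0241 + 51 ≈ 67.15 → 67.
Sub-indices: CO→126, SO₂→177, O₃→67. Ranked high→low: 177, 126, 67. Second-highest sub-index = 126.

126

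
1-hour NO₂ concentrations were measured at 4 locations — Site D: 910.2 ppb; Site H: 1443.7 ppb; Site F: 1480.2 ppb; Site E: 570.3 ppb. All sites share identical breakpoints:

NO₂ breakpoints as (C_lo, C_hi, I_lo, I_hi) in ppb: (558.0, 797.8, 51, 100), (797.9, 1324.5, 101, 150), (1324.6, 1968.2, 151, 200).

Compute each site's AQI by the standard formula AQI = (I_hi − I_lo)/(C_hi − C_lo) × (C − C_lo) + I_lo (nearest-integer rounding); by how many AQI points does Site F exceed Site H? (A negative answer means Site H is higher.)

Site D: row 797.9–1324.5 (AQI 101–150). (150−101)·(910.2−797.9)/(1324.5−797.9) + 101 = 49·112.3/526.6 + 101 ≈ 111.45 → 111.
Site H: 1443.7 lies in 1324.6–1968.2, so I_lo=151, I_hi=200, C_lo=1324.6, C_hi=1968.2.
(200−151)/(1968.2−1324.6) × (1443.7−1324.6) + 151 = 49/643.6 × 119.1 + 151 ≈ 160.07 → 160.
Site F: 1480.2 lies in 1324.6–1968.2, so I_lo=151, I_hi=200, C_lo=1324.6, C_hi=1968.2.
(200−151)/(1968.2−1324.6) × (1480.2−1324.6) + 151 = 49/643.6 × 155.6 + 151 ≈ 162.85 → 163.
Site E: row 558.0–797.8 (AQI 51–100). (100−51)·(570.3−558.0)/(797.8−558.0) + 51 = 49·12.3/239.8 + 51 ≈ 53.51 → 54.
AQIs: Site D=111, Site H=160, Site F=163, Site E=54. Site F (163) − Site H (160) = 3.

3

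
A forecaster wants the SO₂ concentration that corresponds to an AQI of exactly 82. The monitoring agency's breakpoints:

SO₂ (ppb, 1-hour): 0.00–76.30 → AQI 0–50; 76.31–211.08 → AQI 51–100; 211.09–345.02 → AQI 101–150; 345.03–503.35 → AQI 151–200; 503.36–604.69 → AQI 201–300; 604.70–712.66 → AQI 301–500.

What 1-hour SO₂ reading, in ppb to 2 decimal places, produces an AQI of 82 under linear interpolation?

AQI 82 lies in the 51–100 band, which corresponds to 76.31–211.08 ppb.
C = 76.31 + (82−51)×(211.08−76.31)/(100−51) = 76.31 + 31×134.77/49 ≈ 161.5727 ppb → 161.57 ppb to 2 dp.

161.57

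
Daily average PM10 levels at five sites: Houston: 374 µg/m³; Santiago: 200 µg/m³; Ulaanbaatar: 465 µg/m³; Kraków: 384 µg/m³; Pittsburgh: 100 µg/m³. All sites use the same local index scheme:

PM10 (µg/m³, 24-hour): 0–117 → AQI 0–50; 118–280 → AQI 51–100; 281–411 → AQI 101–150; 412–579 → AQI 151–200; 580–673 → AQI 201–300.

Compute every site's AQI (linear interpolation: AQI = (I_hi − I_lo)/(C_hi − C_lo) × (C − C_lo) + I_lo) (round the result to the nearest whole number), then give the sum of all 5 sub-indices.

Houston: 374 lies in 281–411, so I_lo=101, I_hi=150, C_lo=281, C_hi=411.
(150−101)/(411−281) × (374−281) + 101 = 49/130 × 93 + 101 ≈ 136.05 → 136.
Santiago: row 118–280 (AQI 51–100). (100−51)·(200−118)/(280−118) + 51 = 49·82/162 + 51 ≈ 75.80 → 76.
Ulaanbaatar: row 412–579 (AQI 151–200). (200−151)·(465−412)/(579−412) + 151 = 49·53/167 + 151 ≈ 166.55 → 167.
Kraków: 384 ∈ [281, 411] ↔ index [101, 150].
101 + (384−281)·(150−101)/(411−281) = 101 + 103·49/130 ≈ 139.82, so AQI = 140.
Pittsburgh 100: bracket 0–117 → index 0–50; slope 50/117, offset 100.
AQI = 0 + 50/117·100 ≈ 42.74 ⇒ 43.
AQIs: Houston=136, Santiago=76, Ulaanbaatar=167, Kraków=140, Pittsburgh=43. Sum = 136 + 76 + 167 + 140 + 43 = 562.

562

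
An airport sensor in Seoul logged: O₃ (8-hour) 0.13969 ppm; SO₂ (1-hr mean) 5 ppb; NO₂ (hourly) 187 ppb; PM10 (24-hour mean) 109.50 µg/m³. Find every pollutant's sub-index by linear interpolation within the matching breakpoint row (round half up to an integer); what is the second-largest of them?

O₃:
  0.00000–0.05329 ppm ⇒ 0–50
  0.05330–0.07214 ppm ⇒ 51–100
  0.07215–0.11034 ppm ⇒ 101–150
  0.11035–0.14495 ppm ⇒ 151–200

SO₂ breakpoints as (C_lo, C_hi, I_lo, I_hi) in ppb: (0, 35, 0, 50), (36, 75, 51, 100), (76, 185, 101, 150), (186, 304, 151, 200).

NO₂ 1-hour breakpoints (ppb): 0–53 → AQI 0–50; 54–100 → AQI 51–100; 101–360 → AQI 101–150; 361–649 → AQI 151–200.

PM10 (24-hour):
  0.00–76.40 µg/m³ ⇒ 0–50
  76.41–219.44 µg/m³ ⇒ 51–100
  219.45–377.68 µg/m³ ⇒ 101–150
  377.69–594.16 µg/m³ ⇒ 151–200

117

O₃: 0.13969 lies in 0.11035–0.14495, so I_lo=151, I_hi=200, C_lo=0.11035, C_hi=0.14495.
(200−151)/(0.14495−0.11035) × (0.13969−0.11035) + 151 = 49/0.03460 × 0.02934 + 151 ≈ 192.55 → 193.
SO₂: 5 ∈ [0, 35] ↔ index [0, 50].
0 + (5−0)·(50−0)/(35−0) = 0 + 5·50/35 ≈ 7.14, so AQI = 7.
NO₂: 187 ∈ [101, 360] ↔ index [101, 150].
101 + (187−101)·(150−101)/(360−101) = 101 + 86·49/259 ≈ 117.27, so AQI = 117.
PM10: 109.50 lies in 76.41–219.44, so I_lo=51, I_hi=100, C_lo=76.41, C_hi=219.44.
(100−51)/(219.44−76.41) × (109.50−76.41) + 51 = 49/143.03 × 33.09 + 51 ≈ 62.34 → 62.
Sub-indices: O₃→193, SO₂→7, NO₂→117, PM10→62. Ranked high→low: 193, 117, 62, 7. Second-highest sub-index = 117.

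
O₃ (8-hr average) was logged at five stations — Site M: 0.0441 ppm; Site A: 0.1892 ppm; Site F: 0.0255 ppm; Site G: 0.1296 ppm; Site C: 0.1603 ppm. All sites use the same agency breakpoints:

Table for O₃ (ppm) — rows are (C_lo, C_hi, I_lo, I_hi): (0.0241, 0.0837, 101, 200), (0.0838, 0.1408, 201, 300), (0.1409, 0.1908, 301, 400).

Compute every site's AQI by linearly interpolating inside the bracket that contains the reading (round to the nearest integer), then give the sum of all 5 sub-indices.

Site M: row 0.0241–0.0837 (AQI 101–200). (200−101)·(0.0441−0.0241)/(0.0837−0.0241) + 101 = 99·0.0200/0.0596 + 101 ≈ 134.22 → 134.
Site A: 0.1892 lies in 0.1409–0.1908, so I_lo=301, I_hi=400, C_lo=0.1409, C_hi=0.1908.
(400−301)/(0.1908−0.1409) × (0.1892−0.1409) + 301 = 99/0.0499 × 0.0483 + 301 ≈ 396.83 → 397.
Site F 0.0255: bracket 0.0241–0.0837 → index 101–200; slope 99/0.0596, offset 0.0014.
AQI = 101 + 99/0.0596·0.0014 ≈ 103.33 ⇒ 103.
Site G: row 0.0838–0.1408 (AQI 201–300). (300−201)·(0.1296−0.0838)/(0.1408−0.0838) + 201 = 99·0.0458/0.0570 + 201 ≈ 280.55 → 281.
Site C: 0.1603 lies in 0.1409–0.1908, so I_lo=301, I_hi=400, C_lo=0.1409, C_hi=0.1908.
(400−301)/(0.1908−0.1409) × (0.1603−0.1409) + 301 = 99/0.0499 × 0.0194 + 301 ≈ 339.49 → 339.
AQIs: Site M=134, Site A=397, Site F=103, Site G=281, Site C=339. Sum = 134 + 397 + 103 + 281 + 339 = 1254.

1254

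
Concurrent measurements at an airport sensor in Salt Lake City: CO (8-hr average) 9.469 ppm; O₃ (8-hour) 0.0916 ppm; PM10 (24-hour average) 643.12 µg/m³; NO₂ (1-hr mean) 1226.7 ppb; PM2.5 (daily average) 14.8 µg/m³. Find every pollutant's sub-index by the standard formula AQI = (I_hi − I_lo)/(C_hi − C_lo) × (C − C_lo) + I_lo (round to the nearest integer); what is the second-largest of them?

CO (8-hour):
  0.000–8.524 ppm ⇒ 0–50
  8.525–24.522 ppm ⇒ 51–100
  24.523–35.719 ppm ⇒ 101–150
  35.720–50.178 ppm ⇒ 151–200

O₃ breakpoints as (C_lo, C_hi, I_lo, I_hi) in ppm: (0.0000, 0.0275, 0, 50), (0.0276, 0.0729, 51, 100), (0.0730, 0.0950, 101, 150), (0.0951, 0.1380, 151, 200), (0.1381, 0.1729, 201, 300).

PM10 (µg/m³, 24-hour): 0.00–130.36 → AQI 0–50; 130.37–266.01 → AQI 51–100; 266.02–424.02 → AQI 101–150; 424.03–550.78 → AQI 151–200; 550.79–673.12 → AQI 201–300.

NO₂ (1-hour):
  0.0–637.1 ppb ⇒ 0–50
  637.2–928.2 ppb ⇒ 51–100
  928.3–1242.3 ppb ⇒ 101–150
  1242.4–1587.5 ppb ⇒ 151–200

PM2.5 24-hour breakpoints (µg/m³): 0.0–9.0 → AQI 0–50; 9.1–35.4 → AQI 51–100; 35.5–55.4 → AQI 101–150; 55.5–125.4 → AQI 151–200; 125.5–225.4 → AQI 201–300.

148

CO 9.469: bracket 8.525–24.522 → index 51–100; slope 49/15.997, offset 0.944.
AQI = 51 + 49/15.997·0.944 ≈ 53.89 ⇒ 54.
O₃: 0.0916 lies in 0.0730–0.0950, so I_lo=101, I_hi=150, C_lo=0.0730, C_hi=0.0950.
(150−101)/(0.0950−0.0730) × (0.0916−0.0730) + 101 = 49/0.0220 × 0.0186 + 101 ≈ 142.43 → 142.
PM10: 643.12 ∈ [550.79, 673.12] ↔ index [201, 300].
201 + (643.12−550.79)·(300−201)/(673.12−550.79) = 201 + 92.33·99/122.33 ≈ 275.72, so AQI = 276.
NO₂: 1226.7 lies in 928.3–1242.3, so I_lo=101, I_hi=150, C_lo=928.3, C_hi=1242.3.
(150−101)/(1242.3−928.3) × (1226.7−928.3) + 101 = 49/314.0 × 298.4 + 101 ≈ 147.57 → 148.
PM2.5 14.8: bracket 9.1–35.4 → index 51–100; slope 49/26.3, offset 5.7.
AQI = 51 + 49/26.3·5.7 ≈ 61.62 ⇒ 62.
Sub-indices: CO→54, O₃→142, PM10→276, NO₂→148, PM2.5→62. Ranked high→low: 276, 148, 142, 62, 54. Second-highest sub-index = 148.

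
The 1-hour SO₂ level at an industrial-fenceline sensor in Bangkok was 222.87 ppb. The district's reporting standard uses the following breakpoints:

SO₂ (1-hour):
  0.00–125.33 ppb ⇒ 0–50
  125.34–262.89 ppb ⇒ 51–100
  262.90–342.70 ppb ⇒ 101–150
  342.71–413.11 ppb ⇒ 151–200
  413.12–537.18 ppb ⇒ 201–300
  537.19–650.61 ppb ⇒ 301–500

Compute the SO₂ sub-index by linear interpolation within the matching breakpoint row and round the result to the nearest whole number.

SO₂: 222.87 ∈ [125.34, 262.89] ↔ index [51, 100].
51 + (222.87−125.34)·(100−51)/(262.89−125.34) = 51 + 97.53·49/137.55 ≈ 85.74, so AQI = 86.
AQI 86 falls in the Moderate category.

86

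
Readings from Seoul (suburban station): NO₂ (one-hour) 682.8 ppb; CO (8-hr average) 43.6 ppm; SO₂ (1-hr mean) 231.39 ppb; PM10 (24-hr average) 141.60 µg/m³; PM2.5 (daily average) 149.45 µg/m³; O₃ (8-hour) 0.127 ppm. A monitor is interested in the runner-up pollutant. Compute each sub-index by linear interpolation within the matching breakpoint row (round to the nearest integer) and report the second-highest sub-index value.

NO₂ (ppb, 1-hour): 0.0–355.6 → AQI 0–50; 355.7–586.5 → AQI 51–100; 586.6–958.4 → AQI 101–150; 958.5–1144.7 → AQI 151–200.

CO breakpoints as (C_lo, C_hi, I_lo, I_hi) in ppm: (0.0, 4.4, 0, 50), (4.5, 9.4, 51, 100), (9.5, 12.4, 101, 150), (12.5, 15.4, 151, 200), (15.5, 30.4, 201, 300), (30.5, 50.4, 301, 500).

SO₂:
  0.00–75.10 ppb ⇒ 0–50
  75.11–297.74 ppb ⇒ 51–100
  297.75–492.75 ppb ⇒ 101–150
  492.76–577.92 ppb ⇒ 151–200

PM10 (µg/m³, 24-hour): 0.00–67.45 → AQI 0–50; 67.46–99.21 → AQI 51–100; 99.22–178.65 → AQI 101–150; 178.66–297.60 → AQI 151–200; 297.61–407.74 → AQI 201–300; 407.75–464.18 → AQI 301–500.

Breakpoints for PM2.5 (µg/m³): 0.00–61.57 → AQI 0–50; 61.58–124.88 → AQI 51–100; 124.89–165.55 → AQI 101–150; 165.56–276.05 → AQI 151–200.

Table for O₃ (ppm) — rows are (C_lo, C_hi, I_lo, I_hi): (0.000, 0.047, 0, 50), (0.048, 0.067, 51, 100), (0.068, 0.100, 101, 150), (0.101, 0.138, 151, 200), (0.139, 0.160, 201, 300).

185

NO₂ 682.8: bracket 586.6–958.4 → index 101–150; slope 49/371.8, offset 96.2.
AQI = 101 + 49/371.8·96.2 ≈ 113.68 ⇒ 114.
CO: row 30.5–50.4 (AQI 301–500). (500−301)·(43.6−30.5)/(50.4−30.5) + 301 = 199·13.1/19.9 + 301 ≈ 432.00 → 432.
SO₂: 231.39 ∈ [75.11, 297.74] ↔ index [51, 100].
51 + (231.39−75.11)·(100−51)/(297.74−75.11) = 51 + 156.28·49/222.63 ≈ 85.40, so AQI = 85.
PM10: 141.60 lies in 99.22–178.65, so I_lo=101, I_hi=150, C_lo=99.22, C_hi=178.65.
(150−101)/(178.65−99.22) × (141.60−99.22) + 101 = 49/79.43 × 42.38 + 101 ≈ 127.14 → 127.
PM2.5: 149.45 lies in 124.89–165.55, so I_lo=101, I_hi=150, C_lo=124.89, C_hi=165.55.
(150−101)/(165.55−124.89) × (149.45−124.89) + 101 = 49/40.66 × 24.56 + 101 ≈ 130.60 → 131.
O₃: 0.127 lies in 0.101–0.138, so I_lo=151, I_hi=200, C_lo=0.101, C_hi=0.138.
(200−151)/(0.138−0.101) × (0.127−0.101) + 151 = 49/0.037 × 0.026 + 151 ≈ 185.43 → 185.
Sub-indices: NO₂→114, CO→432, SO₂→85, PM10→127, PM2.5→131, O₃→185. Ranked high→low: 432, 185, 131, 127, 114, 85. Second-highest sub-index = 185.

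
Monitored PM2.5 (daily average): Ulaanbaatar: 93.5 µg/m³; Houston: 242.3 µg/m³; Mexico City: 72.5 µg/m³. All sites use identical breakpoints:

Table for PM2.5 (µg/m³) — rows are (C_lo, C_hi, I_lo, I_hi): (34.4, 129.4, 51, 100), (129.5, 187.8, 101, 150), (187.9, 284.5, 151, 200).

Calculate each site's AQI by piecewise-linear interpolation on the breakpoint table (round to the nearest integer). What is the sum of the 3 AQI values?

331

Ulaanbaatar 93.5: bracket 34.4–129.4 → index 51–100; slope 49/95.0, offset 59.1.
AQI = 51 + 49/95.0·59.1 ≈ 81.48 ⇒ 81.
Houston: 242.3 ∈ [187.9, 284.5] ↔ index [151, 200].
151 + (242.3−187.9)·(200−151)/(284.5−187.9) = 151 + 54.4·49/96.6 ≈ 178.59, so AQI = 179.
Mexico City: 72.5 lies in 34.4–129.4, so I_lo=51, I_hi=100, C_lo=34.4, C_hi=129.4.
(100−51)/(129.4−34.4) × (72.5−34.4) + 51 = 49/95.0 × 38.1 + 51 ≈ 70.65 → 71.
AQIs: Ulaanbaatar=81, Houston=179, Mexico City=71. Sum = 81 + 179 + 71 = 331.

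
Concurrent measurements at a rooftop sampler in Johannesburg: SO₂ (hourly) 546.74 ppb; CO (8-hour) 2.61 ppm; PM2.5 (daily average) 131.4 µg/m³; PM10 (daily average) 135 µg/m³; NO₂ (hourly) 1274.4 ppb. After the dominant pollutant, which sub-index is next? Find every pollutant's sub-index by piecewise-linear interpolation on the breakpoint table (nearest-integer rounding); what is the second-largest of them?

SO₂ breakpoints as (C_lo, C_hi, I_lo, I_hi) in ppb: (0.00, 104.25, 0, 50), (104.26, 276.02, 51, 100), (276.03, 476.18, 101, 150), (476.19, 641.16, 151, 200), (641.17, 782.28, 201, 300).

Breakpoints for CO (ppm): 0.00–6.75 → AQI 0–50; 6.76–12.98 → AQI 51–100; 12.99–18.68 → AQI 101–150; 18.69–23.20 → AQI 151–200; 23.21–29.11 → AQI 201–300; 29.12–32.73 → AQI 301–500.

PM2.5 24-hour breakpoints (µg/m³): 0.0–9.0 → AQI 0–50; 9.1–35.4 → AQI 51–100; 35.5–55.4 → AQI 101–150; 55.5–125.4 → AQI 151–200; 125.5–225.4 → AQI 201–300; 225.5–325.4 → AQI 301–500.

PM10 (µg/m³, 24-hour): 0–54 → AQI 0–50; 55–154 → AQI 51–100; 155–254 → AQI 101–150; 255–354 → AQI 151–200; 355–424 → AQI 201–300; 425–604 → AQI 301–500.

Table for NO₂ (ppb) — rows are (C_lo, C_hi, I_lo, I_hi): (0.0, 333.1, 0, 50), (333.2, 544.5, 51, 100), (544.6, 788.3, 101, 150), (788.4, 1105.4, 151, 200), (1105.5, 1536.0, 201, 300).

207

SO₂ 546.74: bracket 476.19–641.16 → index 151–200; slope 49/164.97, offset 70.55.
AQI = 151 + 49/164.97·70.55 ≈ 171.96 ⇒ 172.
CO: row 0.00–6.75 (AQI 0–50). (50−0)·(2.61−0.00)/(6.75−0.00) + 0 = 50·2.61/6.75 + 0 ≈ 19.33 → 19.
PM2.5: 131.4 lies in 125.5–225.4, so I_lo=201, I_hi=300, C_lo=125.5, C_hi=225.4.
(300−201)/(225.4−125.5) × (131.4−125.5) + 201 = 99/99.9 × 5.9 + 201 ≈ 206.85 → 207.
PM10: 135 ∈ [55, 154] ↔ index [51, 100].
51 + (135−55)·(100−51)/(154−55) = 51 + 80·49/99 ≈ 90.60, so AQI = 91.
NO₂: 1274.4 ∈ [1105.5, 1536.0] ↔ index [201, 300].
201 + (1274.4−1105.5)·(300−201)/(1536.0−1105.5) = 201 + 168.9·99/430.5 ≈ 239.84, so AQI = 240.
Sub-indices: SO₂→172, CO→19, PM2.5→207, PM10→91, NO₂→240. Ranked high→low: 240, 207, 172, 91, 19. Second-highest sub-index = 207.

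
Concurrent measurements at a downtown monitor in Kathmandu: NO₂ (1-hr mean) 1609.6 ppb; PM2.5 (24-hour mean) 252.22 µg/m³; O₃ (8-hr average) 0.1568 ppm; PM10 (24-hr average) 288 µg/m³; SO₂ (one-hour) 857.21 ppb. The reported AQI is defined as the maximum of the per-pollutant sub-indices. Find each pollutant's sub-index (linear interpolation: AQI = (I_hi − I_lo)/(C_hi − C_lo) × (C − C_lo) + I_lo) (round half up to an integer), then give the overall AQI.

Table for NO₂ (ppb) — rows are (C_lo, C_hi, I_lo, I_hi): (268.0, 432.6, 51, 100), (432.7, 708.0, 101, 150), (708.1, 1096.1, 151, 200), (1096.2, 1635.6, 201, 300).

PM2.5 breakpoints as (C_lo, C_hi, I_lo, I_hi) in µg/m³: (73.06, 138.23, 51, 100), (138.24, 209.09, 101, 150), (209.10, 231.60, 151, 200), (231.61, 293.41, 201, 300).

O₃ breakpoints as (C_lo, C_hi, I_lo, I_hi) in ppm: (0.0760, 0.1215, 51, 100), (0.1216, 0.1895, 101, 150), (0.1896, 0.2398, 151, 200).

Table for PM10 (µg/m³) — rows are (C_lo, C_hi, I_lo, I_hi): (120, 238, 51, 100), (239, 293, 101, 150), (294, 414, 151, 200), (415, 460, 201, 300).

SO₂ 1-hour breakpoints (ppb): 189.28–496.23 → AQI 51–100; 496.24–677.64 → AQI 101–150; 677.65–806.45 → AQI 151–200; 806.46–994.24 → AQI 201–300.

NO₂: row 1096.2–1635.6 (AQI 201–300). (300−201)·(1609.6−1096.2)/(1635.6−1096.2) + 201 = 99·513.4/539.4 + 201 ≈ 295.23 → 295.
PM2.5: 252.22 lies in 231.61–293.41, so I_lo=201, I_hi=300, C_lo=231.61, C_hi=293.41.
(300−201)/(293.41−231.61) × (252.22−231.61) + 201 = 99/61.80 × 20.61 + 201 ≈ 234.02 → 234.
O₃: 0.1568 ∈ [0.1216, 0.1895] ↔ index [101, 150].
101 + (0.1568−0.1216)·(150−101)/(0.1895−0.1216) = 101 + 0.0352·49/0.0679 ≈ 126.40, so AQI = 126.
PM10: row 239–293 (AQI 101–150). (150−101)·(288−239)/(293−239) + 101 = 49·49/54 + 101 ≈ 145.46 → 145.
SO₂: row 806.46–994.24 (AQI 201–300). (300−201)·(857.21−806.46)/(994.24−806.46) + 201 = 99·50.75/187.78 + 201 ≈ 227.76 → 228.
Sub-indices: NO₂→295, PM2.5→234, O₃→126, PM10→145, SO₂→228. Overall AQI = max = 295; dominant pollutant is NO₂.

295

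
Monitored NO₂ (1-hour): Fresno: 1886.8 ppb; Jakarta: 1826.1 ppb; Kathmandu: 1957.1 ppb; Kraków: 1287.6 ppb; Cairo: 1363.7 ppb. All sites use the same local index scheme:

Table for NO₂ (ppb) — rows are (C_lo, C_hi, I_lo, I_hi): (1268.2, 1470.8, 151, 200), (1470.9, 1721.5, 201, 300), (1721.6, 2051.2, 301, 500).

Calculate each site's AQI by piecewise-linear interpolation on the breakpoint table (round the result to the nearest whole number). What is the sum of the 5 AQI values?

Fresno: row 1721.6–2051.2 (AQI 301–500). (500−301)·(1886.8−1721.6)/(2051.2−1721.6) + 301 = 199·165.2/329.6 + 301 ≈ 400.74 → 401.
Jakarta: 1826.1 lies in 1721.6–2051.2, so I_lo=301, I_hi=500, C_lo=1721.6, C_hi=2051.2.
(500−301)/(2051.2−1721.6) × (1826.1−1721.6) + 301 = 199/329.6 × 104.5 + 301 ≈ 364.09 → 364.
Kathmandu: 1957.1 ∈ [1721.6, 2051.2] ↔ index [301, 500].
301 + (1957.1−1721.6)·(500−301)/(2051.2−1721.6) = 301 + 235.5·199/329.6 ≈ 443.19, so AQI = 443.
Kraków: 1287.6 lies in 1268.2–1470.8, so I_lo=151, I_hi=200, C_lo=1268.2, C_hi=1470.8.
(200−151)/(1470.8−1268.2) × (1287.6−1268.2) + 151 = 49/202.6 × 19.4 + 151 ≈ 155.69 → 156.
Cairo 1363.7: bracket 1268.2–1470.8 → index 151–200; slope 49/202.6, offset 95.5.
AQI = 151 + 49/202.6·95.5 ≈ 174.10 ⇒ 174.
AQIs: Fresno=401, Jakarta=364, Kathmandu=443, Kraków=156, Cairo=174. Sum = 401 + 364 + 443 + 156 + 174 = 1538.

1538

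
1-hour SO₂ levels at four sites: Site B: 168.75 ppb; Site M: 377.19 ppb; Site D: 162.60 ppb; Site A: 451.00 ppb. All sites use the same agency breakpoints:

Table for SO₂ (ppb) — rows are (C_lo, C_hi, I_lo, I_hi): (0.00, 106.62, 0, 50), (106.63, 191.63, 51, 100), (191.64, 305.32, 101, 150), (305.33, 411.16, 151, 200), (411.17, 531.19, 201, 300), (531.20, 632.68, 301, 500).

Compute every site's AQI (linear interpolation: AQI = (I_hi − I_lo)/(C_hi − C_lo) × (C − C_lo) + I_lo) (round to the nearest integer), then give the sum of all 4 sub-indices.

588

Site B: 168.75 lies in 106.63–191.63, so I_lo=51, I_hi=100, C_lo=106.63, C_hi=191.63.
(100−51)/(191.63−106.63) × (168.75−106.63) + 51 = 49/85.00 × 62.12 + 51 ≈ 86.81 → 87.
Site M: 377.19 ∈ [305.33, 411.16] ↔ index [151, 200].
151 + (377.19−305.33)·(200−151)/(411.16−305.33) = 151 + 71.86·49/105.83 ≈ 184.27, so AQI = 184.
Site D 162.60: bracket 106.63–191.63 → index 51–100; slope 49/85.00, offset 55.97.
AQI = 51 + 49/85.00·55.97 ≈ 83.27 ⇒ 83.
Site A: row 411.17–531.19 (AQI 201–300). (300−201)·(451.00−411.17)/(531.19−411.17) + 201 = 99·39.83/120.02 + 201 ≈ 233.85 → 234.
AQIs: Site B=87, Site M=184, Site D=83, Site A=234. Sum = 87 + 184 + 83 + 234 = 588.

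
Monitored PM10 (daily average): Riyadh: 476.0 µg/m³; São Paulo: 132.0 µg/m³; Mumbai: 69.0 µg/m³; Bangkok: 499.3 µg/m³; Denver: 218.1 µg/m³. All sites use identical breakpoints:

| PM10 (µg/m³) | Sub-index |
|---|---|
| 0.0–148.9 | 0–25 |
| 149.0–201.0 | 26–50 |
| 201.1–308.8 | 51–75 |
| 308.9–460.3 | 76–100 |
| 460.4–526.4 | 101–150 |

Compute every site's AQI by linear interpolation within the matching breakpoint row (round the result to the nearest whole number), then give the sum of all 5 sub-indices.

332

Riyadh 476.0: bracket 460.4–526.4 → index 101–150; slope 49/66.0, offset 15.6.
AQI = 101 + 49/66.0·15.6 ≈ 112.58 ⇒ 113.
São Paulo: 132.0 lies in 0.0–148.9, so I_lo=0, I_hi=25, C_lo=0.0, C_hi=148.9.
(25−0)/(148.9−0.0) × (132.0−0.0) + 0 = 25/148.9 × 132.0 + 0 ≈ 22.16 → 22.
Mumbai: row 0.0–148.9 (AQI 0–25). (25−0)·(69.0−0.0)/(148.9−0.0) + 0 = 25·69.0/148.9 + 0 ≈ 11.58 → 12.
Bangkok 499.3: bracket 460.4–526.4 → index 101–150; slope 49/66.0, offset 38.9.
AQI = 101 + 49/66.0·38.9 ≈ 129.88 ⇒ 130.
Denver 218.1: bracket 201.1–308.8 → index 51–75; slope 24/107.7, offset 17.0.
AQI = 51 + 24/107.7·17.0 ≈ 54.79 ⇒ 55.
AQIs: Riyadh=113, São Paulo=22, Mumbai=12, Bangkok=130, Denver=55. Sum = 113 + 22 + 12 + 130 + 55 = 332.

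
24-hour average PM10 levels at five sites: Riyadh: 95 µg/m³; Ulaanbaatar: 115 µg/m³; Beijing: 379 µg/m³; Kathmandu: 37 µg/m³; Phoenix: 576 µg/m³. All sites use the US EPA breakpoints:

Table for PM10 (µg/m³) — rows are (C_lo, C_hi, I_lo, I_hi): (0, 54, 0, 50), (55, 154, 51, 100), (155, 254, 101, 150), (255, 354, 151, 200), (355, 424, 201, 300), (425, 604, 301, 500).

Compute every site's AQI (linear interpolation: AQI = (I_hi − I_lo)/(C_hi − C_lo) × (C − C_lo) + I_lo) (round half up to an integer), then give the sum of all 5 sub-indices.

890

Riyadh: row 55–154 (AQI 51–100). (100−51)·(95−55)/(154−55) + 51 = 49·40/99 + 51 ≈ 70.80 → 71.
Ulaanbaatar 115: bracket 55–154 → index 51–100; slope 49/99, offset 60.
AQI = 51 + 49/99·60 ≈ 80.70 ⇒ 81.
Beijing: 379 ∈ [355, 424] ↔ index [201, 300].
201 + (379−355)·(300−201)/(424−355) = 201 + 24·99/69 ≈ 235.43, so AQI = 235.
Kathmandu: 37 lies in 0–54, so I_lo=0, I_hi=50, C_lo=0, C_hi=54.
(50−0)/(54−0) × (37−0) + 0 = 50/54 × 37 + 0 ≈ 34.26 → 34.
Phoenix: row 425–604 (AQI 301–500). (500−301)·(576−425)/(604−425) + 301 = 199·151/179 + 301 ≈ 468.87 → 469.
AQIs: Riyadh=71, Ulaanbaatar=81, Beijing=235, Kathmandu=34, Phoenix=469. Sum = 71 + 81 + 235 + 34 + 469 = 890.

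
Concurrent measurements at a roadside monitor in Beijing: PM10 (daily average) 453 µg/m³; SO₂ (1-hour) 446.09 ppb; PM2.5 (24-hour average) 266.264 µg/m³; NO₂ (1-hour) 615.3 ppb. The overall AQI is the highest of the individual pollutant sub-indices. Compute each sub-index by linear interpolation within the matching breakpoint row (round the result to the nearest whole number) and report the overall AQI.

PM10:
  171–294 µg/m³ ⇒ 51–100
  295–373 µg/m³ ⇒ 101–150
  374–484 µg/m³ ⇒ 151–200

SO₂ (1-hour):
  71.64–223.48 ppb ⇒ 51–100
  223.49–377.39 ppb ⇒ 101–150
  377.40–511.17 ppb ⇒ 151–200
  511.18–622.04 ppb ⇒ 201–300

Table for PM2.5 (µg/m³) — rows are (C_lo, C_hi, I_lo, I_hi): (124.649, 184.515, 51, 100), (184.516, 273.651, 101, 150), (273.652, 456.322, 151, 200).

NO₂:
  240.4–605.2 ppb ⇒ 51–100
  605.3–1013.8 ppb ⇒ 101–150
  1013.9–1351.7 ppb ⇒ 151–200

PM10: 453 lies in 374–484, so I_lo=151, I_hi=200, C_lo=374, C_hi=484.
(200−151)/(484−374) × (453−374) + 151 = 49/110 × 79 + 151 ≈ 186.19 → 186.
SO₂: row 377.40–511.17 (AQI 151–200). (200−151)·(446.09−377.40)/(511.17−377.40) + 151 = 49·68.69/133.77 + 151 ≈ 176.16 → 176.
PM2.5: row 184.516–273.651 (AQI 101–150). (150−101)·(266.264−184.516)/(273.651−184.516) + 101 = 49·81.748/89.135 + 101 ≈ 145.94 → 146.
NO₂: 615.3 lies in 605.3–1013.8, so I_lo=101, I_hi=150, C_lo=605.3, C_hi=1013.8.
(150−101)/(1013.8−605.3) × (615.3−605.3) + 101 = 49/408.5 × 10.0 + 101 ≈ 102.20 → 102.
Sub-indices: PM10→186, SO₂→176, PM2.5→146, NO₂→102. Overall AQI = max = 186; dominant pollutant is PM10.

186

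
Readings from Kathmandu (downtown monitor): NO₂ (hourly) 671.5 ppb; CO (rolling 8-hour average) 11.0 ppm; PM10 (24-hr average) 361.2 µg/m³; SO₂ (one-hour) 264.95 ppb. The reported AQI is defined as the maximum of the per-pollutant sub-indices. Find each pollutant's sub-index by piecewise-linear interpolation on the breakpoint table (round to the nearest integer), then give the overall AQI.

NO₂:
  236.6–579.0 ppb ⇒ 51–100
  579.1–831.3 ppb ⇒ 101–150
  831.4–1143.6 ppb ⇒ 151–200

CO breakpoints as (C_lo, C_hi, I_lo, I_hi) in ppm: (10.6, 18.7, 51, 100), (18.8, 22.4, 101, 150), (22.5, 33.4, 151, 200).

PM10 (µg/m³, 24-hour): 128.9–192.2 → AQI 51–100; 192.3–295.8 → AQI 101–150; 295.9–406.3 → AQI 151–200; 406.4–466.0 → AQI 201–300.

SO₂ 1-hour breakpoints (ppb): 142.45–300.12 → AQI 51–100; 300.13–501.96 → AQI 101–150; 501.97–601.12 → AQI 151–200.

180

NO₂: row 579.1–831.3 (AQI 101–150). (150−101)·(671.5−579.1)/(831.3−579.1) + 101 = 49·92.4/252.2 + 101 ≈ 118.95 → 119.
CO: 11.0 ∈ [10.6, 18.7] ↔ index [51, 100].
51 + (11.0−10.6)·(100−51)/(18.7−10.6) = 51 + 0.4·49/8.1 ≈ 53.42, so AQI = 53.
PM10 361.2: bracket 295.9–406.3 → index 151–200; slope 49/110.4, offset 65.3.
AQI = 151 + 49/110.4·65.3 ≈ 179.98 ⇒ 180.
SO₂: 264.95 lies in 142.45–300.12, so I_lo=51, I_hi=100, C_lo=142.45, C_hi=300.12.
(100−51)/(300.12−142.45) × (264.95−142.45) + 51 = 49/157.67 × 122.50 + 51 ≈ 89.07 → 89.
Sub-indices: NO₂→119, CO→53, PM10→180, SO₂→89. Overall AQI = max = 180; dominant pollutant is PM10.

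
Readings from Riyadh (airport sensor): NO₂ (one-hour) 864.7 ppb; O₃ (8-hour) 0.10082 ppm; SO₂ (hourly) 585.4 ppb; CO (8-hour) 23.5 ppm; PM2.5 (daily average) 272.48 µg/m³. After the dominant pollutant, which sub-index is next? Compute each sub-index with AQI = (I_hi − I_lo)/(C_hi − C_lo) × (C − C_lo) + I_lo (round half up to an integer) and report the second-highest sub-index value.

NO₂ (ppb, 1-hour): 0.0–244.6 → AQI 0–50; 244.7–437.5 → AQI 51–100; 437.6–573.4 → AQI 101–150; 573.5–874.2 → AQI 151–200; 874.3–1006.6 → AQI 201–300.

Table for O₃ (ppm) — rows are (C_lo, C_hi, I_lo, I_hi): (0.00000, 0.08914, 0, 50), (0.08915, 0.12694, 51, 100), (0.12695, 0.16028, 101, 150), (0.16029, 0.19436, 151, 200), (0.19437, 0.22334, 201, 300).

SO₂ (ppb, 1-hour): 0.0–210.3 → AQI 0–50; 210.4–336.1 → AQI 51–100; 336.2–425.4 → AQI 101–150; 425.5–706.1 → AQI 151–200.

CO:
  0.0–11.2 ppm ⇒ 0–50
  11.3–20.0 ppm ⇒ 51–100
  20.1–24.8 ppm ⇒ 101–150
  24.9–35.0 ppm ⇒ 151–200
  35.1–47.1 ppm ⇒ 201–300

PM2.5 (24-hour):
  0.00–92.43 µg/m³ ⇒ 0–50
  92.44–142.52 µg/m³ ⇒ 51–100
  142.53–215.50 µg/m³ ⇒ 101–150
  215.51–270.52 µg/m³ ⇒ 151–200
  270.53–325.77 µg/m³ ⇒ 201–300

198

NO₂: 864.7 lies in 573.5–874.2, so I_lo=151, I_hi=200, C_lo=573.5, C_hi=874.2.
(200−151)/(874.2−573.5) × (864.7−573.5) + 151 = 49/300.7 × 291.2 + 151 ≈ 198.45 → 198.
O₃: 0.10082 ∈ [0.08915, 0.12694] ↔ index [51, 100].
51 + (0.10082−0.08915)·(100−51)/(0.12694−0.08915) = 51 + 0.01167·49/0.03779 ≈ 66.13, so AQI = 66.
SO₂ 585.4: bracket 425.5–706.1 → index 151–200; slope 49/280.6, offset 159.9.
AQI = 151 + 49/280.6·159.9 ≈ 178.92 ⇒ 179.
CO: 23.5 lies in 20.1–24.8, so I_lo=101, I_hi=150, C_lo=20.1, C_hi=24.8.
(150−101)/(24.8−20.1) × (23.5−20.1) + 101 = 49/4.7 × 3.4 + 101 ≈ 136.45 → 136.
PM2.5: 272.48 lies in 270.53–325.77, so I_lo=201, I_hi=300, C_lo=270.53, C_hi=325.77.
(300−201)/(325.77−270.53) × (272.48−270.53) + 201 = 99/55.24 × 1.95 + 201 ≈ 204.49 → 204.
Sub-indices: NO₂→198, O₃→66, SO₂→179, CO→136, PM2.5→204. Ranked high→low: 204, 198, 179, 136, 66. Second-highest sub-index = 198.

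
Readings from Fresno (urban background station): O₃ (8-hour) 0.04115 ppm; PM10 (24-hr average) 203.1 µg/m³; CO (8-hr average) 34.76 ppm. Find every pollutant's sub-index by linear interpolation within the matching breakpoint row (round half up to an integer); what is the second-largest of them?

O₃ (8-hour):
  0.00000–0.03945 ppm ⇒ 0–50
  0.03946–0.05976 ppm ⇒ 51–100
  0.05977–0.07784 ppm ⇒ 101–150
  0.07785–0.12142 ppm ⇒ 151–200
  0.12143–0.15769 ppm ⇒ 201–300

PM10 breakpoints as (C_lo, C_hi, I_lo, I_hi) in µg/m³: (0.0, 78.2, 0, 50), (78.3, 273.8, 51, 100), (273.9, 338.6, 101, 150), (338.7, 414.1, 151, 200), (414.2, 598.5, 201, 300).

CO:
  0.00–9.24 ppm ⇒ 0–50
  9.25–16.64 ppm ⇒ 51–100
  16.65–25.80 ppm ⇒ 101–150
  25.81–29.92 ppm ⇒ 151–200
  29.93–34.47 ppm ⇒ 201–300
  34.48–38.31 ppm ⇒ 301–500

O₃: 0.04115 lies in 0.03946–0.05976, so I_lo=51, I_hi=100, C_lo=0.03946, C_hi=0.05976.
(100−51)/(0.05976−0.03946) × (0.04115−0.03946) + 51 = 49/0.02030 × 0.00169 + 51 ≈ 55.08 → 55.
PM10 203.1: bracket 78.3–273.8 → index 51–100; slope 49/195.5, offset 124.8.
AQI = 51 + 49/195.5·124.8 ≈ 82.28 ⇒ 82.
CO: 34.76 ∈ [34.48, 38.31] ↔ index [301, 500].
301 + (34.76−34.48)·(500−301)/(38.31−34.48) = 301 + 0.28·199/3.83 ≈ 315.55, so AQI = 316.
Sub-indices: O₃→55, PM10→82, CO→316. Ranked high→low: 316, 82, 55. Second-highest sub-index = 82.

82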